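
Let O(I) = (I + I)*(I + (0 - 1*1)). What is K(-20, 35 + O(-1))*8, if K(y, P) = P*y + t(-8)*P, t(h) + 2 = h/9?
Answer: -21424/3 ≈ -7141.3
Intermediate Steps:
O(I) = 2*I*(-1 + I) (O(I) = (2*I)*(I + (0 - 1)) = (2*I)*(I - 1) = (2*I)*(-1 + I) = 2*I*(-1 + I))
t(h) = -2 + h/9
K(y, P) = -26*P/9 + P*y (K(y, P) = P*y + (-2 + (1/9)*(-8))*P = P*y + (-2 - 8/9)*P = P*y - 26*P/9 = -26*P/9 + P*y)
K(-20, 35 + O(-1))*8 = ((35 + 2*(-1)*(-1 - 1))*(-26 + 9*(-20))/9)*8 = ((35 + 2*(-1)*(-2))*(-26 - 180)/9)*8 = ((1/9)*(35 + 4)*(-206))*8 = ((1/9)*39*(-206))*8 = -2678/3*8 = -21424/3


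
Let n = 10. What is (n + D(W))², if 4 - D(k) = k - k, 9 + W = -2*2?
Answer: 196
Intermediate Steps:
W = -13 (W = -9 - 2*2 = -9 - 4 = -13)
D(k) = 4 (D(k) = 4 - (k - k) = 4 - 1*0 = 4 + 0 = 4)
(n + D(W))² = (10 + 4)² = 14² = 196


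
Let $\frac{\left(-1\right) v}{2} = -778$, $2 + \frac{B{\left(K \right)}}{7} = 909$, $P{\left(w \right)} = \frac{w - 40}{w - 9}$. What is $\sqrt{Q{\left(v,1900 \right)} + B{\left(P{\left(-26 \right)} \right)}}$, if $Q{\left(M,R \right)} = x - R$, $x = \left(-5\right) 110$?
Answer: $\sqrt{3899} \approx 62.442$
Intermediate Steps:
$x = -550$
$P{\left(w \right)} = \frac{-40 + w}{-9 + w}$
$B{\left(K \right)} = 6349$ ($B{\left(K \right)} = -14 + 7 \cdot 909 = -14 + 6363 = 6349$)
$v = 1556$ ($v = \left(-2\right) \left(-778\right) = 1556$)
$Q{\left(M,R \right)} = -550 - R$
$\sqrt{Q{\left(v,1900 \right)} + B{\left(P{\left(-26 \right)} \right)}} = \sqrt{\left(-550 - 1900\right) + 6349} = \sqrt{-2450 + 6349} = \sqrt{3899}$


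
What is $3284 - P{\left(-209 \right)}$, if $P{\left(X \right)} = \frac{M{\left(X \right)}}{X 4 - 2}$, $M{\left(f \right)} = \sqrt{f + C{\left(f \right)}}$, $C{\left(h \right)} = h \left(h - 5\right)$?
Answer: $3284 + \frac{\sqrt{44517}}{838} \approx 3284.3$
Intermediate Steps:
$C{\left(h \right)} = h \left(-5 + h\right)$
$M{\left(f \right)} = \sqrt{f + f \left(-5 + f\right)}$
$P{\left(X \right)} = \frac{\sqrt{X \left(-4 + X\right)}}{-2 + 4 X}$ ($P{\left(X \right)} = \frac{\sqrt{X \left(-4 + X\right)}}{X 4 - 2} = \frac{\sqrt{X \left(-4 + X\right)}}{4 X - 2} = \frac{\sqrt{X \left(-4 + X\right)}}{-2 + 4 X}$)
$3284 - P{\left(-209 \right)} = 3284 - \frac{\sqrt{- 209 \left(-4 - 209\right)}}{2 \left(-1 + 2 \left(-209\right)\right)} = 3284 - \frac{\sqrt{\left(-209\right) \left(-213\right)}}{2 \left(-1 - 418\right)} = 3284 - \frac{\sqrt{44517}}{2 \left(-419\right)} = 3284 - \frac{1}{2} \sqrt{44517} \left(- \frac{1}{419}\right) = 3284 - - \frac{\sqrt{44517}}{838} = 3284 + \frac{\sqrt{44517}}{838}$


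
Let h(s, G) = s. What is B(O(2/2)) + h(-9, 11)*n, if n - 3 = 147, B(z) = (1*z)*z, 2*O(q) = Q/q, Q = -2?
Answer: -1349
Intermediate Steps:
O(q) = -1/q (O(q) = (-2/q)/2 = -1/q)
B(z) = z**2 (B(z) = z*z = z**2)
n = 150 (n = 3 + 147 = 150)
B(O(2/2)) + h(-9, 11)*n = (-1/(2/2))**2 - 9*150 = (-1/(2*(1/2)))**2 - 1350 = (-1/1)**2 - 1350 = (-1*1)**2 - 1350 = (-1)**2 - 1350 = 1 - 1350 = -1349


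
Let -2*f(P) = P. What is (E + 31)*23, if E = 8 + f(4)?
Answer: 851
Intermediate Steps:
f(P) = -P/2
E = 6 (E = 8 - ½*4 = 8 - 2 = 6)
(E + 31)*23 = (6 + 31)*23 = 37*23 = 851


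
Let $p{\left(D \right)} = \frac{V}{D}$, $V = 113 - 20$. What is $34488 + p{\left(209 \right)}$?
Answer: $\frac{7208085}{209} \approx 34488.0$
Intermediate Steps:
$V = 93$ ($V = 113 - 20 = 93$)
$p{\left(D \right)} = \frac{93}{D}$
$34488 + p{\left(209 \right)} = 34488 + \frac{93}{209} = \frac{7208085}{209}$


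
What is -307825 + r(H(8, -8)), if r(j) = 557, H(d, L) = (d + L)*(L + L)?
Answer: -307268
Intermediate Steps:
H(d, L) = 2*L*(L + d) (H(d, L) = (L + d)*(2*L) = 2*L*(L + d))
-307825 + r(H(8, -8)) = -307825 + 557 = -307268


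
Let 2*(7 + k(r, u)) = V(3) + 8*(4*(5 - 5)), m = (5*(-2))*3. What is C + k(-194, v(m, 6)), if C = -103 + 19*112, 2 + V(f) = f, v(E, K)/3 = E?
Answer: 4037/2 ≈ 2018.5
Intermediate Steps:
m = -30 (m = -10*3 = -30)
v(E, K) = 3*E
V(f) = -2 + f
k(r, u) = -13/2 (k(r, u) = -7 + ((-2 + 3) + 8*(4*(5 - 5)))/2 = -7 + (1 + 8*(4*0))/2 = -7 + (1 + 8*0)/2 = -7 + (1 + 0)/2 = -7 + (½)*1 = -7 + ½ = -13/2)
C = 2025 (C = -103 + 2128 = 2025)
C + k(-194, v(m, 6)) = 2025 - 13/2 = 4037/2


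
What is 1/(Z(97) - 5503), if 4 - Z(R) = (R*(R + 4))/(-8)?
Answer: -8/34195 ≈ -0.00023395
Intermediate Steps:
Z(R) = 4 + R*(4 + R)/8 (Z(R) = 4 - R*(R + 4)/(-8) = 4 - R*(4 + R)*(-1)/8 = 4 - (-1)*R*(4 + R)/8 = 4 + R*(4 + R)/8)
1/(Z(97) - 5503) = 1/((4 + (½)*97 + (⅛)*97²) - 5503) = 1/((4 + 97/2 + (⅛)*9409) - 5503) = 1/((4 + 97/2 + 9409/8) - 5503) = 1/(9829/8 - 5503) = 1/(-34195/8) = -8/34195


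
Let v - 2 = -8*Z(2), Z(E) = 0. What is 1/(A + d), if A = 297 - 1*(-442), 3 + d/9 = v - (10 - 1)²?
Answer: 1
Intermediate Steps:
v = 2 (v = 2 - 8*0 = 2 + 0 = 2)
d = -738 (d = -27 + 9*(2 - (10 - 1)²) = -27 + 9*(2 - 1*9²) = -27 + 9*(2 - 1*81) = -27 + 9*(2 - 81) = -27 + 9*(-79) = -27 - 711 = -738)
A = 739 (A = 297 + 442 = 739)
1/(A + d) = 1/(739 - 738) = 1/1 = 1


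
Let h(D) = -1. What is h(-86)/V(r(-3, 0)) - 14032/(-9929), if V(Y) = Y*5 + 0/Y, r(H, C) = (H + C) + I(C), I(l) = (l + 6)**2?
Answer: 2305351/1638285 ≈ 1.4072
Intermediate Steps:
I(l) = (6 + l)**2
r(H, C) = C + H + (6 + C)**2 (r(H, C) = (H + C) + (6 + C)**2 = (C + H) + (6 + C)**2 = C + H + (6 + C)**2)
V(Y) = 5*Y (V(Y) = 5*Y + 0 = 5*Y)
h(-86)/V(r(-3, 0)) - 14032/(-9929) = -1/(5*(0 - 3 + (6 + 0)**2)) - 14032/(-9929) = -1/(5*(0 - 3 + 6**2)) - 14032*(-1/9929) = -1/(5*(0 - 3 + 36)) + 14032/9929 = -1/(5*33) + 14032/9929 = -1/165 + 14032/9929 = 2305351/1638285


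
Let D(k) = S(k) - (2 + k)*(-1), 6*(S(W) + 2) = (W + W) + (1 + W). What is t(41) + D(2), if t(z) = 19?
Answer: 133/6 ≈ 22.167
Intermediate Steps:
S(W) = -11/6 + W/2 (S(W) = -2 + ((W + W) + (1 + W))/6 = -2 + (2*W + (1 + W))/6 = -2 + (1 + 3*W)/6 = -2 + (⅙ + W/2) = -11/6 + W/2)
D(k) = ⅙ + 3*k/2 (D(k) = (-11/6 + k/2) - (2 + k)*(-1) = (-11/6 + k/2) - (-2 - k) = (-11/6 + k/2) + (2 + k) = ⅙ + 3*k/2)
t(41) + D(2) = 19 + (⅙ + (3/2)*2) = 19 + (⅙ + 3) = 19 + 19/6 = 133/6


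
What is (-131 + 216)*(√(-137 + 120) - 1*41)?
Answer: -3485 + 85*I*√17 ≈ -3485.0 + 350.46*I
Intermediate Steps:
(-131 + 216)*(√(-137 + 120) - 1*41) = 85*(√(-17) - 41) = 85*(I*√17 - 41) = 85*(-41 + I*√17) = -3485 + 85*I*√17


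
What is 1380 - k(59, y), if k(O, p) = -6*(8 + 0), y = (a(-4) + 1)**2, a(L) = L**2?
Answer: 1428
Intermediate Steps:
y = 289 (y = ((-4)**2 + 1)**2 = (16 + 1)**2 = 17**2 = 289)
k(O, p) = -48 (k(O, p) = -6*8 = -48)
1380 - k(59, y) = 1380 - 1*(-48) = 1380 + 48 = 1428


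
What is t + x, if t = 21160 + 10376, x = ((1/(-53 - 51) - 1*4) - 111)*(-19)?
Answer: 3507003/104 ≈ 33721.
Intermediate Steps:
x = 227259/104 (x = ((1/(-104) - 4) - 111)*(-19) = ((-1/104 - 4) - 111)*(-19) = (-417/104 - 111)*(-19) = -11961/104*(-19) = 227259/104 ≈ 2185.2)
t = 31536
t + x = 31536 + 227259/104 = 3507003/104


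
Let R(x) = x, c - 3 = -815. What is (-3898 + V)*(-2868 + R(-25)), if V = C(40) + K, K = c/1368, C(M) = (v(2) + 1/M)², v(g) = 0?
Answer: 3085832998897/273600 ≈ 1.1279e+7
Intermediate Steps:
c = -812 (c = 3 - 815 = -812)
C(M) = M⁻² (C(M) = (0 + 1/M)² = (1/M)² = M⁻²)
K = -203/342 (K = -812/1368 = -812*1/1368 = -203/342 ≈ -0.59357)
V = -162229/273600 (V = 40⁻² - 203/342 = 1/1600 - 203/342 = -162229/273600 ≈ -0.59294)
(-3898 + V)*(-2868 + R(-25)) = (-3898 - 162229/273600)*(-2868 - 25) = -1066655029/273600*(-2893) = 3085832998897/273600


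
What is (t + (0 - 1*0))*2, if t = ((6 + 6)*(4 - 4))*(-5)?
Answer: 0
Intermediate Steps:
t = 0 (t = (12*0)*(-5) = 0*(-5) = 0)
(t + (0 - 1*0))*2 = (0 + (0 - 1*0))*2 = (0 + (0 + 0))*2 = (0 + 0)*2 = 0*2 = 0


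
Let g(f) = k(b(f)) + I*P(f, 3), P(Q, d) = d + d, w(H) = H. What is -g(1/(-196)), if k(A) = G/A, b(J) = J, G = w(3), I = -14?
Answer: 672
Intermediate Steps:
P(Q, d) = 2*d
G = 3
k(A) = 3/A
g(f) = -84 + 3/f (g(f) = 3/f - 28*3 = 3/f - 14*6 = 3/f - 84 = -84 + 3/f)
-g(1/(-196)) = -(-84 + 3/(1/(-196))) = -(-84 + 3/(-1/196)) = -(-84 + 3*(-196)) = -(-84 - 588) = -1*(-672) = 672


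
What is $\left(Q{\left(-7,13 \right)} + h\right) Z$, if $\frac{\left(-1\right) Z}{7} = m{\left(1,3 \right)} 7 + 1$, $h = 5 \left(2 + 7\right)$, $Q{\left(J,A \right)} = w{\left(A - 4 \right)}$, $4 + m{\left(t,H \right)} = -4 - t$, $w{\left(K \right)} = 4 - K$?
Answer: $17360$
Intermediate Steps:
$m{\left(t,H \right)} = -8 - t$ ($m{\left(t,H \right)} = -4 - \left(4 + t\right) = -8 - t$)
$Q{\left(J,A \right)} = 8 - A$ ($Q{\left(J,A \right)} = 4 - \left(A - 4\right) = 4 - \left(-4 + A\right) = 8 - A$)
$h = 45$ ($h = 5 \cdot 9 = 45$)
$Z = 434$ ($Z = - 7 \left(\left(-8 - 1\right) 7 + 1\right) = - 7 \left(\left(-9\right) 7 + 1\right) = - 7 \left(-63 + 1\right) = \left(-7\right) \left(-62\right) = 434$)
$\left(Q{\left(-7,13 \right)} + h\right) Z = \left(\left(8 - 13\right) + 45\right) 434 = \left(-5 + 45\right) 434 = 40 \cdot 434 = 17360$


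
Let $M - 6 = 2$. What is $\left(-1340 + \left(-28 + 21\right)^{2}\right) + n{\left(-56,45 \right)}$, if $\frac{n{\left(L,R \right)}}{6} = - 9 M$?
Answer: $-1723$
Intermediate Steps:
$M = 8$ ($M = 6 + 2 = 8$)
$n{\left(L,R \right)} = -432$ ($n{\left(L,R \right)} = 6 \left(\left(-9\right) 8\right) = 6 \left(-72\right) = -432$)
$\left(-1340 + \left(-28 + 21\right)^{2}\right) + n{\left(-56,45 \right)} = \left(-1340 + \left(-28 + 21\right)^{2}\right) - 432 = \left(-1340 + \left(-7\right)^{2}\right) - 432 = \left(-1340 + 49\right) - 432 = -1291 - 432 = -1723$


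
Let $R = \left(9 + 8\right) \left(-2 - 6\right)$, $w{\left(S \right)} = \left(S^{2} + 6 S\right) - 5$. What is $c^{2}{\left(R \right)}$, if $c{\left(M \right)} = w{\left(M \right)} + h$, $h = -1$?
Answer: $312370276$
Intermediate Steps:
$w{\left(S \right)} = -5 + S^{2} + 6 S$
$R = -136$ ($R = 17 \left(-8\right) = -136$)
$c{\left(M \right)} = -6 + M^{2} + 6 M$ ($c{\left(M \right)} = \left(-5 + M^{2} + 6 M\right) - 1 = -6 + M^{2} + 6 M$)
$c^{2}{\left(R \right)} = \left(-6 + \left(-136\right)^{2} + 6 \left(-136\right)\right)^{2} = \left(-6 + 18496 - 816\right)^{2} = 17674^{2} = 312370276$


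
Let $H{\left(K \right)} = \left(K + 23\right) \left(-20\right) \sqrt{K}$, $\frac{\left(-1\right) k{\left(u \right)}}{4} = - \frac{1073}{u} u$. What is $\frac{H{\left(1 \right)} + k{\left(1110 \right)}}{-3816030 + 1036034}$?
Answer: $- \frac{953}{694999} \approx -0.0013712$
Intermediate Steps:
$k{\left(u \right)} = 4292$ ($k{\left(u \right)} = - 4 - \frac{1073}{u} u = \left(-4\right) \left(-1073\right) = 4292$)
$H{\left(K \right)} = \sqrt{K} \left(-460 - 20 K\right)$ ($H{\left(K \right)} = \left(23 + K\right) \left(-20\right) \sqrt{K} = \left(-460 - 20 K\right) \sqrt{K} = \sqrt{K} \left(-460 - 20 K\right)$)
$\frac{H{\left(1 \right)} + k{\left(1110 \right)}}{-3816030 + 1036034} = \frac{20 \sqrt{1} \left(-23 - 1\right) + 4292}{-3816030 + 1036034} = \frac{20 \cdot 1 \left(-23 - 1\right) + 4292}{-2779996} = \left(20 \cdot 1 \left(-24\right) + 4292\right) \left(- \frac{1}{2779996}\right) = \left(-480 + 4292\right) \left(- \frac{1}{2779996}\right) = 3812 \left(- \frac{1}{2779996}\right) = - \frac{953}{694999}$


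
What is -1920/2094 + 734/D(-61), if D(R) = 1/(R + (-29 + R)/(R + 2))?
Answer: -898905374/20591 ≈ -43655.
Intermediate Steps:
D(R) = 1/(R + (-29 + R)/(2 + R))
-1920/2094 + 734/D(-61) = -1920/2094 + 734/(((2 - 61)/(-29 + (-61)² + 3*(-61)))) = -1920*1/2094 + 734/((-59/(-29 + 3721 - 183))) = -320/349 + 734/((-59/3509)) = -320/349 + 734/(((1/3509)*(-59))) = -320/349 + 734/(-59/3509) = -320/349 + 734*(-3509/59) = -320/349 - 2575606/59 = -898905374/20591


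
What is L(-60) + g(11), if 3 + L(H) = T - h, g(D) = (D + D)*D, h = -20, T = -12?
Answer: 247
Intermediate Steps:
g(D) = 2*D² (g(D) = (2*D)*D = 2*D²)
L(H) = 5 (L(H) = -3 + (-12 - 1*(-20)) = -3 + (-12 + 20) = -3 + 8 = 5)
L(-60) + g(11) = 5 + 2*11² = 5 + 2*121 = 5 + 242 = 247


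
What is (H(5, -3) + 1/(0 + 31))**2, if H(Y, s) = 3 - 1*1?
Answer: 3969/961 ≈ 4.1301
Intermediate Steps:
H(Y, s) = 2 (H(Y, s) = 3 - 1 = 2)
(H(5, -3) + 1/(0 + 31))**2 = (2 + 1/(0 + 31))**2 = (2 + 1/31)**2 = (63/31)**2 = 3969/961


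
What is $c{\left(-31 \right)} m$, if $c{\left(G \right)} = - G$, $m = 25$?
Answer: $775$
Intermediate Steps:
$c{\left(-31 \right)} m = \left(-1\right) \left(-31\right) 25 = 31 \cdot 25 = 775$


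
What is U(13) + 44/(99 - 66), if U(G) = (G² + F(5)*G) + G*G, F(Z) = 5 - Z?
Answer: 1018/3 ≈ 339.33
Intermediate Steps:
U(G) = 2*G² (U(G) = (G² + (5 - 1*5)*G) + G*G = (G² + (5 - 5)*G) + G² = (G² + 0*G) + G² = (G² + 0) + G² = G² + G² = 2*G²)
U(13) + 44/(99 - 66) = 2*13² + 44/(99 - 66) = 2*169 + 44/33 = 338 + (1/33)*44 = 338 + 4/3 = 1018/3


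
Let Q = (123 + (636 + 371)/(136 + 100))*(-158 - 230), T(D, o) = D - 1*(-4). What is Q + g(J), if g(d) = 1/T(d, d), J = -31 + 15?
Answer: -34960799/708 ≈ -49380.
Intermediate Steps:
T(D, o) = 4 + D (T(D, o) = D + 4 = 4 + D)
Q = -2913395/59 (Q = (123 + 1007/236)*(-388) = (30035/236)*(-388) = -2913395/59 ≈ -49380.)
J = -16
g(d) = 1/(4 + d)
Q + g(J) = -2913395/59 + 1/(4 - 16) = -2913395/59 + 1/(-12) = -2913395/59 - 1/12 = -34960799/708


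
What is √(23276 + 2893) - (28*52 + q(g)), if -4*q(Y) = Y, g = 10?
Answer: -2907/2 + √26169 ≈ -1291.7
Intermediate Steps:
q(Y) = -Y/4
√(23276 + 2893) - (28*52 + q(g)) = √(23276 + 2893) - (28*52 - ¼*10) = √26169 - (1456 - 5/2) = √26169 - 1*2907/2 = √26169 - 2907/2 = -2907/2 + √26169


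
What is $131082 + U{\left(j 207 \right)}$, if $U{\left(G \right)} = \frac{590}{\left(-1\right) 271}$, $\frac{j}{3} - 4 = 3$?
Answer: $\frac{35522632}{271} \approx 1.3108 \cdot 10^{5}$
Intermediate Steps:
$j = 21$ ($j = 12 + 3 \cdot 3 = 12 + 9 = 21$)
$U{\left(G \right)} = - \frac{590}{271}$ ($U{\left(G \right)} = \frac{590}{-271} = 590 \left(- \frac{1}{271}\right) = - \frac{590}{271}$)
$131082 + U{\left(j 207 \right)} = 131082 - \frac{590}{271} = \frac{35522632}{271}$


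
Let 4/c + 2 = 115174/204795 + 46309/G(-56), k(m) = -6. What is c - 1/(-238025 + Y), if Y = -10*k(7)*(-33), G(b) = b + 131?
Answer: 983667264197/151391481203485 ≈ 0.0064975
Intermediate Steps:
G(b) = 131 + b
Y = -1980 (Y = -10*(-6)*(-33) = 60*(-33) = -1980)
c = 4095900/630784697 (c = 4/(-2 + (115174/204795 + 46309/(131 - 56))) = 4/(-2 + (115174*(1/204795) + 46309/75)) = 4/(-2 + (115174/204795 + 46309*(1/75))) = 4/(-2 + (115174/204795 + 46309/75)) = 4/(-2 + 632832647/1023975) = 4/(630784697/1023975) = 4*(1023975/630784697) = 4095900/630784697 ≈ 0.0064933)
c - 1/(-238025 + Y) = 4095900/630784697 - 1/(-238025 - 1980) = 4095900/630784697 - 1/(-240005) = 4095900/630784697 - 1*(-1/240005) = 4095900/630784697 + 1/240005 = 983667264197/151391481203485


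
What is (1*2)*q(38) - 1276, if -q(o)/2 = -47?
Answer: -1088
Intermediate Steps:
q(o) = 94 (q(o) = -2*(-47) = 94)
(1*2)*q(38) - 1276 = (1*2)*94 - 1276 = 2*94 - 1276 = 188 - 1276 = -1088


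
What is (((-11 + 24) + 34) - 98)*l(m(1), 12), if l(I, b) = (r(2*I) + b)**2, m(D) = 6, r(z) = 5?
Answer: -14739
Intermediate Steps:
l(I, b) = (5 + b)**2
(((-11 + 24) + 34) - 98)*l(m(1), 12) = (((-11 + 24) + 34) - 98)*(5 + 12)**2 = ((13 + 34) - 98)*17**2 = (47 - 98)*289 = -51*289 = -14739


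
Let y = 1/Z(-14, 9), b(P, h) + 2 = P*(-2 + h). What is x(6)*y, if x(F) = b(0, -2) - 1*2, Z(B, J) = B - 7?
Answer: 4/21 ≈ 0.19048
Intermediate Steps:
Z(B, J) = -7 + B
b(P, h) = -2 + P*(-2 + h)
y = -1/21 (y = 1/(-7 - 14) = 1/(-21) = -1/21 ≈ -0.047619)
x(F) = -4 (x(F) = (-2 - 2*0 + 0*(-2)) - 1*2 = (-2 + 0 + 0) - 2 = -2 - 2 = -4)
x(6)*y = -4*(-1/21) = 4/21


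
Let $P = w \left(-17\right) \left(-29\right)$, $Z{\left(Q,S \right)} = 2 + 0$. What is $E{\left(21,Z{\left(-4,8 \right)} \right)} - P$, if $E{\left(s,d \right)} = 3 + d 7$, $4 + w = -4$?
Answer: $3961$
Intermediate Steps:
$w = -8$ ($w = -4 - 4 = -8$)
$Z{\left(Q,S \right)} = 2$
$E{\left(s,d \right)} = 3 + 7 d$
$P = -3944$ ($P = \left(-8\right) \left(-17\right) \left(-29\right) = 136 \left(-29\right) = -3944$)
$E{\left(21,Z{\left(-4,8 \right)} \right)} - P = \left(3 + 7 \cdot 2\right) - -3944 = \left(3 + 14\right) + 3944 = 17 + 3944 = 3961$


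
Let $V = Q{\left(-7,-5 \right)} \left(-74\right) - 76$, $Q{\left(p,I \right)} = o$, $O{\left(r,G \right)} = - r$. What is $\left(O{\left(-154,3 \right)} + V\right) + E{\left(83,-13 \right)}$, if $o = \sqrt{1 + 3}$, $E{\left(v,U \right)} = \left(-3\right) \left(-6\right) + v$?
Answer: $31$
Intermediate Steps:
$E{\left(v,U \right)} = 18 + v$
$o = 2$ ($o = \sqrt{4} = 2$)
$Q{\left(p,I \right)} = 2$
$V = -224$ ($V = 2 \left(-74\right) - 76 = -148 - 76 = -224$)
$\left(O{\left(-154,3 \right)} + V\right) + E{\left(83,-13 \right)} = \left(\left(-1\right) \left(-154\right) - 224\right) + \left(18 + 83\right) = \left(154 - 224\right) + 101 = -70 + 101 = 31$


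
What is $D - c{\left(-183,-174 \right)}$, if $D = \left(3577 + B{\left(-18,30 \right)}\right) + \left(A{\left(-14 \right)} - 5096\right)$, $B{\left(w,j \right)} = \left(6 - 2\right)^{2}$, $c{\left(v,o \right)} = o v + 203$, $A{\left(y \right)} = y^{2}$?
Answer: $-33352$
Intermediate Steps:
$c{\left(v,o \right)} = 203 + o v$
$B{\left(w,j \right)} = 16$ ($B{\left(w,j \right)} = 4^{2} = 16$)
$D = -1307$ ($D = \left(3577 + 16\right) + \left(\left(-14\right)^{2} - 5096\right) = 3593 + \left(196 - 5096\right) = 3593 - 4900 = -1307$)
$D - c{\left(-183,-174 \right)} = -1307 - \left(203 - -31842\right) = -1307 - \left(203 + 31842\right) = -1307 - 32045 = -33352$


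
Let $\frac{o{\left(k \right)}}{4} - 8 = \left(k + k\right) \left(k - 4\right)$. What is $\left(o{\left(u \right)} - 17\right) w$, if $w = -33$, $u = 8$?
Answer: $-8943$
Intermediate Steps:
$o{\left(k \right)} = 32 + 8 k \left(-4 + k\right)$ ($o{\left(k \right)} = 32 + 4 \left(k + k\right) \left(k - 4\right) = 32 + 4 \cdot 2 k \left(-4 + k\right) = 32 + 8 k \left(-4 + k\right)$)
$\left(o{\left(u \right)} - 17\right) w = \left(\left(32 - 256 + 8 \cdot 8^{2}\right) - 17\right) \left(-33\right) = \left(\left(32 - 256 + 8 \cdot 64\right) - 17\right) \left(-33\right) = \left(\left(32 - 256 + 512\right) - 17\right) \left(-33\right) = \left(288 - 17\right) \left(-33\right) = 271 \left(-33\right) = -8943$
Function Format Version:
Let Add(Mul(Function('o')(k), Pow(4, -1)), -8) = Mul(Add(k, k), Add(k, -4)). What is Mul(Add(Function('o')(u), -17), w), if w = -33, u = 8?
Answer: -8943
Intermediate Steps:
Function('o')(k) = Add(32, Mul(8, k, Add(-4, k))) (Function('o')(k) = Add(32, Mul(4, Mul(Add(k, k), Add(k, -4)))) = Add(32, Mul(4, Mul(Mul(2, k), Add(-4, k)))) = Add(32, Mul(4, Mul(2, k, Add(-4, k)))) = Add(32, Mul(8, k, Add(-4, k))))
Mul(Add(Function('o')(u), -17), w) = Mul(Add(Add(32, Mul(-32, 8), Mul(8, Pow(8, 2))), -17), -33) = Mul(Add(Add(32, -256, Mul(8, 64)), -17), -33) = Mul(Add(Add(32, -256, 512), -17), -33) = Mul(Add(288, -17), -33) = Mul(271, -33) = -8943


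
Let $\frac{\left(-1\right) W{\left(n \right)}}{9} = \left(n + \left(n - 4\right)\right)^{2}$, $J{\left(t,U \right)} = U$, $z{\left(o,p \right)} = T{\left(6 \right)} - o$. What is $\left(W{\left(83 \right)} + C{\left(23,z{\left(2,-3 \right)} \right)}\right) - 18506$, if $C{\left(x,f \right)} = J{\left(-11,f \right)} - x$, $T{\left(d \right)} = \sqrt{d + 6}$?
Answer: $-254727 + 2 \sqrt{3} \approx -2.5472 \cdot 10^{5}$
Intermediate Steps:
$T{\left(d \right)} = \sqrt{6 + d}$
$z{\left(o,p \right)} = - o + 2 \sqrt{3}$ ($z{\left(o,p \right)} = \sqrt{6 + 6} - o = \sqrt{12} - o = 2 \sqrt{3} - o = - o + 2 \sqrt{3}$)
$W{\left(n \right)} = - 9 \left(-4 + 2 n\right)^{2}$ ($W{\left(n \right)} = - 9 \left(n + \left(n - 4\right)\right)^{2} = - 9 \left(n + \left(-4 + n\right)\right)^{2} = - 9 \left(-4 + 2 n\right)^{2}$)
$C{\left(x,f \right)} = f - x$
$\left(W{\left(83 \right)} + C{\left(23,z{\left(2,-3 \right)} \right)}\right) - 18506 = \left(- 36 \left(-2 + 83\right)^{2} + \left(\left(\left(-1\right) 2 + 2 \sqrt{3}\right) - 23\right)\right) - 18506 = \left(- 36 \cdot 81^{2} - \left(25 - 2 \sqrt{3}\right)\right) - 18506 = \left(\left(-36\right) 6561 - \left(25 - 2 \sqrt{3}\right)\right) - 18506 = \left(-236196 - \left(25 - 2 \sqrt{3}\right)\right) - 18506 = \left(-236221 + 2 \sqrt{3}\right) - 18506 = -254727 + 2 \sqrt{3}$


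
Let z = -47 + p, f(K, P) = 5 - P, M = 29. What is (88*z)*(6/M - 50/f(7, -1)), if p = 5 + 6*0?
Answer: 871024/29 ≈ 30035.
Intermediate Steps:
p = 5 (p = 5 + 0 = 5)
z = -42 (z = -47 + 5 = -42)
(88*z)*(6/M - 50/f(7, -1)) = (88*(-42))*(6/29 - 50/(5 - 1*(-1))) = -3696*(6*(1/29) - 50/(5 + 1)) = -3696*(6/29 - 50/6) = -3696*(6/29 - 50*⅙) = -3696*(6/29 - 25/3) = -3696*(-707/87) = 871024/29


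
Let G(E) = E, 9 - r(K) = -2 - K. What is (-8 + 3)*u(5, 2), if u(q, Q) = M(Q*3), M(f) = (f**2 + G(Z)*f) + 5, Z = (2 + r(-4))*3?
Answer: -1015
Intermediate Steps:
r(K) = 11 + K (r(K) = 9 - (-2 - K) = 9 + (2 + K) = 11 + K)
Z = 27 (Z = (2 + (11 - 4))*3 = (2 + 7)*3 = 9*3 = 27)
M(f) = 5 + f**2 + 27*f (M(f) = (f**2 + 27*f) + 5 = 5 + f**2 + 27*f)
u(q, Q) = 5 + 9*Q**2 + 81*Q (u(q, Q) = 5 + (Q*3)**2 + 27*(Q*3) = 5 + (3*Q)**2 + 27*(3*Q) = 5 + 9*Q**2 + 81*Q)
(-8 + 3)*u(5, 2) = (-8 + 3)*(5 + 9*2**2 + 81*2) = -5*(5 + 9*4 + 162) = -5*(5 + 36 + 162) = -5*203 = -1015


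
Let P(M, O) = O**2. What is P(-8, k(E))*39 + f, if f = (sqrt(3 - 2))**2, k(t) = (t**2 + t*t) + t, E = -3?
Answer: 8776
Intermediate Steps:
k(t) = t + 2*t**2 (k(t) = (t**2 + t**2) + t = 2*t**2 + t = t + 2*t**2)
f = 1 (f = (sqrt(1))**2 = 1**2 = 1)
P(-8, k(E))*39 + f = (-3*(1 + 2*(-3)))**2*39 + 1 = (-3*(1 - 6))**2*39 + 1 = (-3*(-5))**2*39 + 1 = 15**2*39 + 1 = 225*39 + 1 = 8775 + 1 = 8776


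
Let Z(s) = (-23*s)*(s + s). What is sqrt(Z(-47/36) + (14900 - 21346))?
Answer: I*sqrt(8455630)/36 ≈ 80.774*I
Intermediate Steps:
Z(s) = -46*s**2 (Z(s) = (-23*s)*(2*s) = -46*s**2)
sqrt(Z(-47/36) + (14900 - 21346)) = sqrt(-46*(-47/36)**2 + (14900 - 21346)) = sqrt(-46*(-47*1/36)**2 - 6446) = sqrt(-46*(-47/36)**2 - 6446) = sqrt(-46*2209/1296 - 6446) = sqrt(-50807/648 - 6446) = sqrt(-4227815/648) = I*sqrt(8455630)/36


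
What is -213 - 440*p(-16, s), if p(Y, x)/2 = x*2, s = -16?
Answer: 27947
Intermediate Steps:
p(Y, x) = 4*x (p(Y, x) = 2*(x*2) = 2*(2*x) = 4*x)
-213 - 440*p(-16, s) = -213 - 1760*(-16) = -213 - 440*(-64) = -213 + 28160 = 27947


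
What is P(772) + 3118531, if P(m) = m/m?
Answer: 3118532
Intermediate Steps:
P(m) = 1
P(772) + 3118531 = 1 + 3118531 = 3118532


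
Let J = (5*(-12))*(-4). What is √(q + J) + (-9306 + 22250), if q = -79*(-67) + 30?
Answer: 12944 + √5563 ≈ 13019.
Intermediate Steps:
J = 240 (J = -60*(-4) = 240)
q = 5323 (q = 5293 + 30 = 5323)
√(q + J) + (-9306 + 22250) = √(5323 + 240) + (-9306 + 22250) = √5563 + 12944 = 12944 + √5563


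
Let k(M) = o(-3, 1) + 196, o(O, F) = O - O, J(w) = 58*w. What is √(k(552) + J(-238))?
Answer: 18*I*√42 ≈ 116.65*I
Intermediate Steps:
o(O, F) = 0
k(M) = 196 (k(M) = 0 + 196 = 196)
√(k(552) + J(-238)) = √(196 + 58*(-238)) = √(196 - 13804) = √(-13608) = 18*I*√42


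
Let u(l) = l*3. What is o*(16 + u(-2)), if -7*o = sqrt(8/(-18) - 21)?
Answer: -10*I*sqrt(193)/21 ≈ -6.6154*I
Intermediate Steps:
u(l) = 3*l
o = -I*sqrt(193)/21 (o = -sqrt(8/(-18) - 21)/7 = -sqrt(8*(-1/18) - 21)/7 = -sqrt(-4/9 - 21)/7 = -I*sqrt(193)/21 ≈ -0.66154*I)
o*(16 + u(-2)) = (-I*sqrt(193)/21)*(16 + 3*(-2)) = (-I*sqrt(193)/21)*(16 - 6) = -I*sqrt(193)/21*10 = -10*I*sqrt(193)/21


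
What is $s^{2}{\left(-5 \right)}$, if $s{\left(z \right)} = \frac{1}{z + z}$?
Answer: $\frac{1}{100} \approx 0.01$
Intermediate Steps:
$s{\left(z \right)} = \frac{1}{2 z}$
$s^{2}{\left(-5 \right)} = \left(\frac{1}{2 \left(-5\right)}\right)^{2} = \left(\frac{1}{2} \left(- \frac{1}{5}\right)\right)^{2} = \left(- \frac{1}{10}\right)^{2} = \frac{1}{100}$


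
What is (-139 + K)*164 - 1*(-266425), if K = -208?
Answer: 209517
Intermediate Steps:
(-139 + K)*164 - 1*(-266425) = (-139 - 208)*164 - 1*(-266425) = -347*164 + 266425 = -56908 + 266425 = 209517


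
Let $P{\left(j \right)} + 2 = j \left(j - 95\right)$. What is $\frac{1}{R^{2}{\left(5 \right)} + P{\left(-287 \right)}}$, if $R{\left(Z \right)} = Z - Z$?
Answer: $\frac{1}{109632} \approx 9.1214 \cdot 10^{-6}$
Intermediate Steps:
$R{\left(Z \right)} = 0$
$P{\left(j \right)} = -2 + j \left(-95 + j\right)$ ($P{\left(j \right)} = -2 + j \left(j - 95\right) = -2 + j \left(-95 + j\right)$)
$\frac{1}{R^{2}{\left(5 \right)} + P{\left(-287 \right)}} = \frac{1}{0^{2} - \left(-27263 - 82369\right)} = \frac{1}{0 + \left(-2 + 82369 + 27265\right)} = \frac{1}{0 + 109632} = \frac{1}{109632}$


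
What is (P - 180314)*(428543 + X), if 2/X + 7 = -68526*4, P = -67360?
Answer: -29093856185019654/274111 ≈ -1.0614e+11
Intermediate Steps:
X = -2/274111 (X = 2/(-7 - 68526*4) = 2/(-7 - 274104) = 2/(-274111) = 2*(-1/274111) = -2/274111 ≈ -7.2963e-6)
(P - 180314)*(428543 + X) = (-67360 - 180314)*(428543 - 2/274111) = -247674*117468350271/274111 = -29093856185019654/274111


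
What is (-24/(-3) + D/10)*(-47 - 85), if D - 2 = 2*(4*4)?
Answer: -7524/5 ≈ -1504.8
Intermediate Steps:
D = 34 (D = 2 + 2*(4*4) = 2 + 2*16 = 2 + 32 = 34)
(-24/(-3) + D/10)*(-47 - 85) = (-24/(-3) + 34/10)*(-47 - 85) = (-24*(-⅓) + 34*(⅒))*(-132) = (8 + 17/5)*(-132) = (57/5)*(-132) = -7524/5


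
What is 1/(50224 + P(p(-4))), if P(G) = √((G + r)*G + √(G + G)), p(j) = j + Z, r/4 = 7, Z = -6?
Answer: 1/(50224 + √2*√(-90 + I*√5)) ≈ 1.9911e-5 - 5.32e-9*I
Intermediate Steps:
r = 28 (r = 4*7 = 28)
p(j) = -6 + j (p(j) = j - 6 = -6 + j)
P(G) = √(G*(28 + G) + √2*√G) (P(G) = √((G + 28)*G + √(G + G)) = √((28 + G)*G + √(2*G)) = √(G*(28 + G) + √2*√G))
1/(50224 + P(p(-4))) = 1/(50224 + √((-6 - 4)² + 28*(-6 - 4) + √2*√(-6 - 4))) = 1/(50224 + √((-10)² + 28*(-10) + √2*√(-10))) = 1/(50224 + √(100 - 280 + √2*(I*√10))) = 1/(50224 + √(100 - 280 + 2*I*√5)) = 1/(50224 + √(-180 + 2*I*√5))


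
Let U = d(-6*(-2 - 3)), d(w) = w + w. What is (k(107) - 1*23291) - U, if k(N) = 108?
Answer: -23243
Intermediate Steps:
d(w) = 2*w
U = 60 (U = 2*(-6*(-2 - 3)) = 2*(-6*(-5)) = 2*30 = 60)
(k(107) - 1*23291) - U = (108 - 1*23291) - 1*60 = (108 - 23291) - 60 = -23183 - 60 = -23243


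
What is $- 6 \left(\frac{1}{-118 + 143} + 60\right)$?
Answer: $- \frac{9006}{25} \approx -360.24$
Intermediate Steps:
$- 6 \left(\frac{1}{-118 + 143} + 60\right) = - 6 \left(\frac{1}{25} + 60\right) = \left(-6\right) \frac{1501}{25} = - \frac{9006}{25}$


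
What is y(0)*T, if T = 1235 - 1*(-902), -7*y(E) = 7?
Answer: -2137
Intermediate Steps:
y(E) = -1 (y(E) = -⅐*7 = -1)
T = 2137 (T = 1235 + 902 = 2137)
y(0)*T = -1*2137 = -2137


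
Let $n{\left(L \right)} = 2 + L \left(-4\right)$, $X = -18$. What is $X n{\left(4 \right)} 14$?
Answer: $3528$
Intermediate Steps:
$n{\left(L \right)} = 2 - 4 L$
$X n{\left(4 \right)} 14 = - 18 \left(2 - 16\right) 14 = \left(-18\right) \left(-14\right) 14 = 252 \cdot 14 = 3528$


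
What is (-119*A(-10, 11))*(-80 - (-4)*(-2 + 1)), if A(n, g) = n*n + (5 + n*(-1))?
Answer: 1149540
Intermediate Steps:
A(n, g) = 5 + n**2 - n (A(n, g) = n**2 + (5 - n) = 5 + n**2 - n)
(-119*A(-10, 11))*(-80 - (-4)*(-2 + 1)) = (-119*(5 + (-10)**2 - 1*(-10)))*(-80 - (-4)*(-2 + 1)) = (-119*(5 + 100 + 10))*(-80 - (-4)*(-1)) = (-119*115)*(-80 - 1*4) = -13685*(-80 - 4) = -13685*(-84) = 1149540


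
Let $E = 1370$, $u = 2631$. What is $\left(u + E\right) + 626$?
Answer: $4627$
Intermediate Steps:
$\left(u + E\right) + 626 = \left(2631 + 1370\right) + 626 = 4001 + 626 = 4627$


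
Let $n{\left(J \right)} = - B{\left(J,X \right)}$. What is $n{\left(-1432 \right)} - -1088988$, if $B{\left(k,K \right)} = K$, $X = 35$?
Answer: $1088953$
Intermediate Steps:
$n{\left(J \right)} = -35$ ($n{\left(J \right)} = \left(-1\right) 35 = -35$)
$n{\left(-1432 \right)} - -1088988 = -35 - -1088988 = -35 + 1088988 = 1088953$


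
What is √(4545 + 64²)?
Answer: √8641 ≈ 92.957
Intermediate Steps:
√(4545 + 64²) = √(4545 + 4096) = √8641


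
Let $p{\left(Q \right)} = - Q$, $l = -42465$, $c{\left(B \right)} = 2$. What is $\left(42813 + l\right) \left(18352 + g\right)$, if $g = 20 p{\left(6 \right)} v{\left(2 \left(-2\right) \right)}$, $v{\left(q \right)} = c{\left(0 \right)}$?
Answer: $6302976$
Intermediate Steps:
$v{\left(q \right)} = 2$
$g = -240$ ($g = 20 \left(\left(-1\right) 6\right) 2 = 20 \left(-6\right) 2 = \left(-120\right) 2 = -240$)
$\left(42813 + l\right) \left(18352 + g\right) = \left(42813 - 42465\right) \left(18352 - 240\right) = 348 \cdot 18112 = 6302976$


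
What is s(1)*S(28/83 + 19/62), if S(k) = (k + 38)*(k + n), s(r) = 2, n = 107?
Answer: 110156068035/13240658 ≈ 8319.5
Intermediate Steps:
S(k) = (38 + k)*(107 + k) (S(k) = (k + 38)*(k + 107) = (38 + k)*(107 + k))
s(1)*S(28/83 + 19/62) = 2*(4066 + (28/83 + 19/62)² + 145*(28/83 + 19/62)) = 2*(4066 + (3313/5146)² + 145*(3313/5146)) = 2*(4066 + 10975969/26481316 + 480385/5146) = 2*(110156068035/26481316) = 110156068035/13240658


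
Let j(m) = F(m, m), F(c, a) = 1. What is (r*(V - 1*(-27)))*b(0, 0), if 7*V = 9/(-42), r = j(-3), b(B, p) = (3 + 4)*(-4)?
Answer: -5286/7 ≈ -755.14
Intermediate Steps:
b(B, p) = -28 (b(B, p) = 7*(-4) = -28)
j(m) = 1
r = 1
V = -3/98 (V = (9/(-42))/7 = (9*(-1/42))/7 = (⅐)*(-3/14) = -3/98 ≈ -0.030612)
(r*(V - 1*(-27)))*b(0, 0) = (1*(-3/98 - 1*(-27)))*(-28) = (1*(-3/98 + 27))*(-28) = (1*(2643/98))*(-28) = (2643/98)*(-28) = -5286/7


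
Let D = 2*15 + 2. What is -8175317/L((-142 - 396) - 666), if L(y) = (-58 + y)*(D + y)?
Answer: -8175317/1479064 ≈ -5.5274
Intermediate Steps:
D = 32 (D = 30 + 2 = 32)
L(y) = (-58 + y)*(32 + y)
-8175317/L((-142 - 396) - 666) = -8175317/(-1856 + ((-142 - 396) - 666)² - 26*((-142 - 396) - 666)) = -8175317/(-1856 + (-538 - 666)² - 26*(-538 - 666)) = -8175317/(-1856 + (-1204)² - 26*(-1204)) = -8175317/(-1856 + 1449616 + 31304) = -8175317/1479064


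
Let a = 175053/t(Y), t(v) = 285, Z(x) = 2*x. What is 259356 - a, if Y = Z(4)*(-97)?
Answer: 24580469/95 ≈ 2.5874e+5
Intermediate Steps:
Y = -776 (Y = (2*4)*(-97) = 8*(-97) = -776)
a = 58351/95 (a = 175053/285 = 175053*(1/285) = 58351/95 ≈ 614.22)
259356 - a = 259356 - 1*58351/95 = 259356 - 58351/95 = 24580469/95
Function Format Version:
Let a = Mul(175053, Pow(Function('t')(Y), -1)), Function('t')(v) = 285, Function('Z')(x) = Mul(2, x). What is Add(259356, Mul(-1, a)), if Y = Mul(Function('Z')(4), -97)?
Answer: Rational(24580469, 95) ≈ 2.5874e+5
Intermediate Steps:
Y = -776 (Y = Mul(Mul(2, 4), -97) = Mul(8, -97) = -776)
a = Rational(58351, 95) (a = Mul(175053, Pow(285, -1)) = Mul(175053, Rational(1, 285)) = Rational(58351, 95) ≈ 614.22)
Add(259356, Mul(-1, a)) = Add(259356, Mul(-1, Rational(58351, 95))) = Add(259356, Rational(-58351, 95)) = Rational(24580469, 95)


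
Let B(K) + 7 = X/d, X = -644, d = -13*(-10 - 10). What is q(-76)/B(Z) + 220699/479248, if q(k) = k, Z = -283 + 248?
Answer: 4064019/479248 ≈ 8.4800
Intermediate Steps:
Z = -35
d = 260 (d = -13*(-20) = 260)
B(K) = -616/65 (B(K) = -7 - 644/260 = -7 - 644*1/260 = -7 - 161/65 = -616/65)
q(-76)/B(Z) + 220699/479248 = -76/(-616/65) + 220699/479248 = -76*(-65/616) + 220699*(1/479248) = 1235/154 + 220699/479248 = 4064019/479248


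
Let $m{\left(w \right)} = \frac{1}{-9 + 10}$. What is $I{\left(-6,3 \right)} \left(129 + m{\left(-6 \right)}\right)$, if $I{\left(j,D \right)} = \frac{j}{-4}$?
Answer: $195$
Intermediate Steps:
$I{\left(j,D \right)} = - \frac{j}{4}$ ($I{\left(j,D \right)} = j \left(- \frac{1}{4}\right) = - \frac{j}{4}$)
$m{\left(w \right)} = 1$ ($m{\left(w \right)} = 1^{-1} = 1$)
$I{\left(-6,3 \right)} \left(129 + m{\left(-6 \right)}\right) = \left(- \frac{1}{4}\right) \left(-6\right) \left(129 + 1\right) = \frac{3}{2} \cdot 130 = 195$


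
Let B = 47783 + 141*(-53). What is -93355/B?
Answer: -18671/8062 ≈ -2.3159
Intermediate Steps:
B = 40310 (B = 47783 - 7473 = 40310)
-93355/B = -93355/40310 = -93355*1/40310 = -18671/8062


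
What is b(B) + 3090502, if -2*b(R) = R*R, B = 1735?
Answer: 3170779/2 ≈ 1.5854e+6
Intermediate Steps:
b(R) = -R²/2 (b(R) = -R*R/2 = -R²/2)
b(B) + 3090502 = -½*1735² + 3090502 = -½*3010225 + 3090502 = -3010225/2 + 3090502 = 3170779/2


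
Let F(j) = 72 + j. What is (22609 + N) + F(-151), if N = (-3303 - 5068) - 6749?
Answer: 7410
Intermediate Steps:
N = -15120 (N = -8371 - 6749 = -15120)
(22609 + N) + F(-151) = (22609 - 15120) + (72 - 151) = 7489 - 79 = 7410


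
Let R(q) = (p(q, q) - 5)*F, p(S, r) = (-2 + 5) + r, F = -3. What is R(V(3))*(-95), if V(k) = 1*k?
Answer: 285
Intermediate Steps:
p(S, r) = 3 + r
V(k) = k
R(q) = 6 - 3*q (R(q) = ((3 + q) - 5)*(-3) = (-2 + q)*(-3) = 6 - 3*q)
R(V(3))*(-95) = (6 - 3*3)*(-95) = (6 - 9)*(-95) = -3*(-95) = 285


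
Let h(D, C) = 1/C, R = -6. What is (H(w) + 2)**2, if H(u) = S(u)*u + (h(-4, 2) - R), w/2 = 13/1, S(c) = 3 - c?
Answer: 1390041/4 ≈ 3.4751e+5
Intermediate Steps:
w = 26 (w = 2*(13/1) = 2*(13*1) = 2*13 = 26)
H(u) = 13/2 + u*(3 - u) (H(u) = (3 - u)*u + (1/2 - 1*(-6)) = u*(3 - u) + (1/2 + 6) = u*(3 - u) + 13/2 = 13/2 + u*(3 - u))
(H(w) + 2)**2 = ((13/2 - 1*26*(-3 + 26)) + 2)**2 = ((13/2 - 1*26*23) + 2)**2 = ((13/2 - 598) + 2)**2 = (-1183/2 + 2)**2 = (-1179/2)**2 = 1390041/4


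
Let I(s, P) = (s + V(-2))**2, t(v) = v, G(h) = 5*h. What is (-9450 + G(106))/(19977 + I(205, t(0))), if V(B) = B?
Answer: -4460/30593 ≈ -0.14578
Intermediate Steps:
I(s, P) = (-2 + s)**2 (I(s, P) = (s - 2)**2 = (-2 + s)**2)
(-9450 + G(106))/(19977 + I(205, t(0))) = (-9450 + 5*106)/(19977 + (-2 + 205)**2) = (-9450 + 530)/(19977 + 203**2) = -8920/(19977 + 41209) = -8920/61186 = -8920*1/61186 = -4460/30593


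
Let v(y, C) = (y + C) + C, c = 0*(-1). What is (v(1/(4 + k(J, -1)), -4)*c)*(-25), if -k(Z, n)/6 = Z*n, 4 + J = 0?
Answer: 0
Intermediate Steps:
J = -4 (J = -4 + 0 = -4)
c = 0
k(Z, n) = -6*Z*n
v(y, C) = y + 2*C (v(y, C) = (C + y) + C = y + 2*C)
(v(1/(4 + k(J, -1)), -4)*c)*(-25) = ((1/(4 - 6*(-4)*(-1)) + 2*(-4))*0)*(-25) = ((1/(4 - 24) - 8)*0)*(-25) = ((1/(-20) - 8)*0)*(-25) = ((-1/20 - 8)*0)*(-25) = -161/20*0*(-25) = 0*(-25) = 0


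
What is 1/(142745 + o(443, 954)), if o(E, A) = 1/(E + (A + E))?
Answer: 1840/262650801 ≈ 7.0055e-6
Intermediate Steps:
o(E, A) = 1/(A + 2*E)
1/(142745 + o(443, 954)) = 1/(142745 + 1/(954 + 2*443)) = 1/(142745 + 1/(954 + 886)) = 1/(142745 + 1/1840) = 1/(262650801/1840) = 1840/262650801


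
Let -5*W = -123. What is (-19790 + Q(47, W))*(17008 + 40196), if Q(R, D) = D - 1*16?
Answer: -5657876028/5 ≈ -1.1316e+9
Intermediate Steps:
W = 123/5 (W = -⅕*(-123) = 123/5 ≈ 24.600)
Q(R, D) = -16 + D (Q(R, D) = D - 16 = -16 + D)
(-19790 + Q(47, W))*(17008 + 40196) = (-19790 + (-16 + 123/5))*(17008 + 40196) = (-19790 + 43/5)*57204 = -98907/5*57204 = -5657876028/5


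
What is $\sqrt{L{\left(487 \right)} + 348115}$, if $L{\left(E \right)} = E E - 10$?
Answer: $\sqrt{585274} \approx 765.03$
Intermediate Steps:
$L{\left(E \right)} = -10 + E^{2}$ ($L{\left(E \right)} = E^{2} - 10 = -10 + E^{2}$)
$\sqrt{L{\left(487 \right)} + 348115} = \sqrt{\left(-10 + 487^{2}\right) + 348115} = \sqrt{\left(-10 + 237169\right) + 348115} = \sqrt{237159 + 348115} = \sqrt{585274}$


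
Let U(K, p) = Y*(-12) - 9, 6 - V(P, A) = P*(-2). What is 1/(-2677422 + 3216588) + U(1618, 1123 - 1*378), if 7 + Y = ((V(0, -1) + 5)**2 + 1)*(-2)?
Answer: 1619115499/539166 ≈ 3003.0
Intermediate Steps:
V(P, A) = 6 + 2*P (V(P, A) = 6 - P*(-2) = 6 - (-2)*P = 6 + 2*P)
Y = -251 (Y = -7 + (((6 + 2*0) + 5)**2 + 1)*(-2) = -7 + (((6 + 0) + 5)**2 + 1)*(-2) = -7 + ((6 + 5)**2 + 1)*(-2) = -7 + (11**2 + 1)*(-2) = -7 + (121 + 1)*(-2) = -7 + 122*(-2) = -7 - 244 = -251)
U(K, p) = 3003 (U(K, p) = -251*(-12) - 9 = 3012 - 9 = 3003)
1/(-2677422 + 3216588) + U(1618, 1123 - 1*378) = 1/(-2677422 + 3216588) + 3003 = 1/539166 + 3003 = 1619115499/539166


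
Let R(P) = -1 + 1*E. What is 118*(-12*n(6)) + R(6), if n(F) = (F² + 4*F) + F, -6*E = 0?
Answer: -93457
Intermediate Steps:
E = 0 (E = -⅙*0 = 0)
R(P) = -1 (R(P) = -1 + 1*0 = -1 + 0 = -1)
n(F) = F² + 5*F
118*(-12*n(6)) + R(6) = 118*(-72*(5 + 6)) - 1 = 118*(-72*11) - 1 = 118*(-12*66) - 1 = 118*(-792) - 1 = -93456 - 1 = -93457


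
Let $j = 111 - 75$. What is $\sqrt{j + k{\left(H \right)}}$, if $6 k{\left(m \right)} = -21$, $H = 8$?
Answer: $\frac{\sqrt{130}}{2} \approx 5.7009$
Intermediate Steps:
$j = 36$ ($j = 111 - 75 = 36$)
$k{\left(m \right)} = - \frac{7}{2}$ ($k{\left(m \right)} = \frac{1}{6} \left(-21\right) = - \frac{7}{2}$)
$\sqrt{j + k{\left(H \right)}} = \sqrt{36 - \frac{7}{2}} = \sqrt{\frac{65}{2}} = \frac{\sqrt{130}}{2}$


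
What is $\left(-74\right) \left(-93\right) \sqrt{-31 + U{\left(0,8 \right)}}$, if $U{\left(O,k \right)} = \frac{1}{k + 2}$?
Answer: $\frac{3441 i \sqrt{3090}}{5} \approx 38256.0 i$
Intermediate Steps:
$U{\left(O,k \right)} = \frac{1}{2 + k}$
$\left(-74\right) \left(-93\right) \sqrt{-31 + U{\left(0,8 \right)}} = \left(-74\right) \left(-93\right) \sqrt{-31 + \frac{1}{2 + 8}} = 6882 \sqrt{-31 + \frac{1}{10}} = 6882 \sqrt{- \frac{309}{10}} = 6882 \frac{i \sqrt{3090}}{10} = \frac{3441 i \sqrt{3090}}{5}$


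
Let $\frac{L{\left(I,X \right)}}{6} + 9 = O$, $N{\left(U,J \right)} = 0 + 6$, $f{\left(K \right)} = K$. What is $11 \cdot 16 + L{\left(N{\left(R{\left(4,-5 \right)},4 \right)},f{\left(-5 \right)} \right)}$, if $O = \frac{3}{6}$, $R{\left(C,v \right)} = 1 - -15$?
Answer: $125$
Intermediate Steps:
$R{\left(C,v \right)} = 16$ ($R{\left(C,v \right)} = 1 + 15 = 16$)
$O = \frac{1}{2}$ ($O = 3 \cdot \frac{1}{6} = \frac{1}{2} \approx 0.5$)
$N{\left(U,J \right)} = 6$
$L{\left(I,X \right)} = -51$ ($L{\left(I,X \right)} = -54 + 6 \cdot \frac{1}{2} = -54 + 3 = -51$)
$11 \cdot 16 + L{\left(N{\left(R{\left(4,-5 \right)},4 \right)},f{\left(-5 \right)} \right)} = 11 \cdot 16 - 51 = 176 - 51 = 125$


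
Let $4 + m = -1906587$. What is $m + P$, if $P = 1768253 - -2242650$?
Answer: $2104312$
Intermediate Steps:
$m = -1906591$ ($m = -4 - 1906587 = -1906591$)
$P = 4010903$ ($P = 1768253 + 2242650 = 4010903$)
$m + P = -1906591 + 4010903 = 2104312$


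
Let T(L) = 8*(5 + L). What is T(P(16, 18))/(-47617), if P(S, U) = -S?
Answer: 88/47617 ≈ 0.0018481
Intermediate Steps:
T(L) = 40 + 8*L
T(P(16, 18))/(-47617) = (40 + 8*(-1*16))/(-47617) = (40 + 8*(-16))*(-1/47617) = (40 - 128)*(-1/47617) = -88*(-1/47617) = 88/47617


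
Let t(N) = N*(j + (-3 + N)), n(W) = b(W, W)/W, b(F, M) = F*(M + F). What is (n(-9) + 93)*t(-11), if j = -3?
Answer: 14025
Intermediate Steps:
b(F, M) = F*(F + M)
n(W) = 2*W (n(W) = (W*(W + W))/W = (W*(2*W))/W = (2*W²)/W = 2*W)
t(N) = N*(-6 + N) (t(N) = N*(-3 + (-3 + N)) = N*(-6 + N))
(n(-9) + 93)*t(-11) = (2*(-9) + 93)*(-11*(-6 - 11)) = (-18 + 93)*(-11*(-17)) = 75*187 = 14025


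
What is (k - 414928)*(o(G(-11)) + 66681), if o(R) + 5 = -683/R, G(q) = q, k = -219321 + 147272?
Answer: -357499068263/11 ≈ -3.2500e+10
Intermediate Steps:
k = -72049
o(R) = -5 - 683/R
(k - 414928)*(o(G(-11)) + 66681) = (-72049 - 414928)*((-5 - 683/(-11)) + 66681) = -486977*((-5 - 683*(-1/11)) + 66681) = -486977*((-5 + 683/11) + 66681) = -486977*(628/11 + 66681) = -486977*734119/11 = -357499068263/11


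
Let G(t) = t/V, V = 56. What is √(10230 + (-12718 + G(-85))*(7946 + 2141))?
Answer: I*√2052664746/4 ≈ 11327.0*I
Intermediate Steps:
G(t) = t/56
√(10230 + (-12718 + G(-85))*(7946 + 2141)) = √(10230 + (-12718 + (1/56)*(-85))*(7946 + 2141)) = √(10230 + (-12718 - 85/56)*10087) = √(10230 - 712293/56*10087) = √(10230 - 1026414213/8) = √(-1026332373/8) = I*√2052664746/4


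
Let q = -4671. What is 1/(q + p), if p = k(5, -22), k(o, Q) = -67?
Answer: -1/4738 ≈ -0.00021106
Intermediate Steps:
p = -67
1/(q + p) = 1/(-4671 - 67) = 1/(-4738) = -1/4738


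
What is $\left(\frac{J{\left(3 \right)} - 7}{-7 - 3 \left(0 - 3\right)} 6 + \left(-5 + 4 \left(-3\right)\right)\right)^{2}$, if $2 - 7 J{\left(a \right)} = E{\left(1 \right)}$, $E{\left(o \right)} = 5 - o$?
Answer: $\frac{73984}{49} \approx 1509.9$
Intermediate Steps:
$J{\left(a \right)} = - \frac{2}{7}$ ($J{\left(a \right)} = \frac{2}{7} - \frac{5 - 1}{7} = \frac{2}{7} - \frac{4}{7} = - \frac{2}{7}$)
$\left(\frac{J{\left(3 \right)} - 7}{-7 - 3 \left(0 - 3\right)} 6 + \left(-5 + 4 \left(-3\right)\right)\right)^{2} = \left(\frac{- \frac{2}{7} - 7}{-7 - 3 \left(0 - 3\right)} 6 + \left(-5 + 4 \left(-3\right)\right)\right)^{2} = \left(- \frac{51}{7 \left(-7 - -9\right)} 6 - 17\right)^{2} = \left(- \frac{51}{7 \left(-7 + 9\right)} 6 - 17\right)^{2} = \left(- \frac{51}{7 \cdot 2} \cdot 6 - 17\right)^{2} = \left(\left(- \frac{51}{7}\right) \frac{1}{2} \cdot 6 - 17\right)^{2} = \left(\left(- \frac{51}{14}\right) 6 - 17\right)^{2} = \left(- \frac{153}{7} - 17\right)^{2} = \left(- \frac{272}{7}\right)^{2} = \frac{73984}{49}$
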